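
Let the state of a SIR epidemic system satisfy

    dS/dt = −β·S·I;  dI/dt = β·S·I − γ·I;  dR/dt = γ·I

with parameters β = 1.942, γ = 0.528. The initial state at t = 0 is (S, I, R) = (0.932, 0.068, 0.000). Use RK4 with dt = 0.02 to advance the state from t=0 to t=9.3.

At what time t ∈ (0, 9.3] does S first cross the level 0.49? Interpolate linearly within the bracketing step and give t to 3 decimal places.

t=0.000: state=(0.932, 0.068, 0.000)
step 1 (dt=0.02): k1=(-0.123, 0.087, 0.036), k2=(-0.124, 0.088, 0.036), k3=(-0.125, 0.088, 0.036), k4=(-0.126, 0.089, 0.037); state += dt/6·(k1+2k2+2k3+k4)
t=0.020: state=(0.930, 0.070, 0.001)
t=0.040: state=(0.927, 0.072, 0.001)
t=0.060: state=(0.924, 0.073, 0.002)
continuing one RK4 step at a time; state shown every 25 steps (Δt=0.5):
t=0.500: state=(0.851, 0.125, 0.025)
t=1.000: state=(0.726, 0.206, 0.068)
t=1.500: state=(0.568, 0.297, 0.135)
t=1.740: state=(0.490, 0.335, 0.175)
next step: t=1.760: state=(0.484, 0.338, 0.178) — S has crossed 0.49
linear interpolation between t=1.740 (0.49008) and t=1.760 (0.48372) → t≈1.740

t = 1.740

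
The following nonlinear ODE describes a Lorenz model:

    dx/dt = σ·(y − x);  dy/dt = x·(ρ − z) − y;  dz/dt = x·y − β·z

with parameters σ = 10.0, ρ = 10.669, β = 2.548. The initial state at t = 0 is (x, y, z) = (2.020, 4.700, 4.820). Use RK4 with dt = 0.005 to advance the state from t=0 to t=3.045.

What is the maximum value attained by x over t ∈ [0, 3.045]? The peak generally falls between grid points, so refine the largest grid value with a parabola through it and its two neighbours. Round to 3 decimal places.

t=0.000: state=(2.020, 4.700, 4.820)
step 1 (dt=0.005): k1=(26.800, 7.115, -2.787), k2=(26.308, 7.504, -2.418), k3=(26.330, 7.494, -2.424), k4=(25.858, 7.874, -2.057); state += dt/6·(k1+2k2+2k3+k4)
t=0.005: state=(2.152, 4.737, 4.808)
t=0.010: state=(2.279, 4.779, 4.799)
t=0.015: state=(2.402, 4.823, 4.794)
continuing one RK4 step at a time; state shown every 20 steps (Δt=0.1):
t=0.100: state=(4.136, 5.976, 5.244)
t=0.200: state=(5.908, 7.583, 7.148)
t=0.300: state=(7.251, 8.089, 10.263)
t=0.400: state=(7.316, 6.579, 12.832)
t=0.500: state=(6.007, 4.341, 13.158)
t=0.600: state=(4.395, 2.983, 11.821)
t=0.700: state=(3.320, 2.590, 10.071)
t=0.800: state=(2.896, 2.750, 8.516)
t=0.900: state=(2.974, 3.255, 7.366)
t=1.000: state=(3.432, 4.058, 6.738)
t=1.100: state=(4.205, 5.110, 6.773)
t=1.200: state=(5.186, 6.197, 7.622)
t=1.300: state=(6.097, 6.827, 9.218)
t=1.400: state=(6.493, 6.503, 10.933)
t=1.500: state=(6.113, 5.395, 11.822)
t=1.600: state=(5.230, 4.282, 11.565)
t=1.700: state=(4.375, 3.665, 10.614)
t=1.800: state=(3.863, 3.553, 9.511)
t=1.900: state=(3.744, 3.806, 8.590)
t=2.000: state=(3.961, 4.319, 8.031)
t=2.100: state=(4.430, 4.992, 7.951)
t=2.200: state=(5.036, 5.655, 8.404)
t=2.300: state=(5.593, 6.046, 9.294)
t=2.400: state=(5.869, 5.942, 10.278)
t=2.500: state=(5.730, 5.396, 10.891)
t=2.600: state=(5.272, 4.738, 10.897)
t=2.700: state=(4.750, 4.278, 10.421)
t=2.800: state=(4.379, 4.122, 9.748)
t=2.900: state=(4.247, 4.238, 9.132)
t=3.000: state=(4.349, 4.553, 8.737)
t=3.045: state=(4.458, 4.735, 8.660)
largest grid value and its neighbours: x(0.350)=7.48457, x(0.355)=7.48612, x(0.360)=7.48353
parabola through these three points peaks at t≈0.354 with x≈7.48615

max x = 7.486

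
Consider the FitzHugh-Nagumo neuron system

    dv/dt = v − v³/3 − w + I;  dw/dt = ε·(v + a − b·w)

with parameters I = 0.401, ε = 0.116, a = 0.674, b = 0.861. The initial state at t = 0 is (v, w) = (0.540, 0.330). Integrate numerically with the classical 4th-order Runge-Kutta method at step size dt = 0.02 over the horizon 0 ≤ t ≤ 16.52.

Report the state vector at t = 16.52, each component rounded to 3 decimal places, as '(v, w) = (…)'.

t=0.000: state=(0.540, 0.330)
step 1 (dt=0.02): k1=(0.559, 0.108), k2=(0.561, 0.108), k3=(0.561, 0.108), k4=(0.564, 0.109); state += dt/6·(k1+2k2+2k3+k4)
t=0.020: state=(0.551, 0.332)
t=0.040: state=(0.563, 0.334)
t=0.060: state=(0.574, 0.337)
continuing one RK4 step at a time; state shown every 50 steps (Δt=1):
t=1.000: state=(1.164, 0.467)
t=2.000: state=(1.505, 0.649)
t=3.000: state=(1.510, 0.830)
t=4.000: state=(1.415, 0.987)
t=5.000: state=(1.287, 1.117)
t=6.000: state=(1.133, 1.219)
t=7.000: state=(0.938, 1.292)
t=8.000: state=(0.649, 1.333)
t=9.000: state=(0.091, 1.325)
t=10.000: state=(-1.162, 1.220)
t=11.000: state=(-1.923, 0.994)
t=12.000: state=(-1.916, 0.760)
t=13.000: state=(-1.839, 0.555)
t=14.000: state=(-1.759, 0.378)
t=15.000: state=(-1.681, 0.227)
t=16.000: state=(-1.605, 0.098)
t=16.520: state=(-1.566, 0.040)

(v, w) = (-1.566, 0.040)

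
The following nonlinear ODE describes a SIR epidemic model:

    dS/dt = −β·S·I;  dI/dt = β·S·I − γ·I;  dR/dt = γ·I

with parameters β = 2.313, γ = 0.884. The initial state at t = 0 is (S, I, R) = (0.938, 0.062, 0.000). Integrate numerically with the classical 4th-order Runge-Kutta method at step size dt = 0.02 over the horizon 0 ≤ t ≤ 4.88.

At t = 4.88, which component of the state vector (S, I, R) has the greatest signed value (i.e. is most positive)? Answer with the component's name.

largest component: R

t=0.000: state=(0.938, 0.062, 0.000)
step 1 (dt=0.02): k1=(-0.135, 0.080, 0.055), k2=(-0.136, 0.081, 0.056), k3=(-0.136, 0.081, 0.056), k4=(-0.138, 0.081, 0.056); state += dt/6·(k1+2k2+2k3+k4)
t=0.020: state=(0.935, 0.064, 0.001)
t=0.040: state=(0.932, 0.065, 0.002)
t=0.060: state=(0.930, 0.067, 0.003)
continuing one RK4 step at a time; state shown every 10 steps (Δt=0.2):
t=0.200: state=(0.908, 0.080, 0.012)
t=0.400: state=(0.871, 0.101, 0.028)
t=0.600: state=(0.827, 0.125, 0.048)
t=0.800: state=(0.775, 0.152, 0.073)
t=1.000: state=(0.718, 0.180, 0.102)
t=1.200: state=(0.657, 0.207, 0.136)
t=1.400: state=(0.593, 0.232, 0.175)
t=1.600: state=(0.530, 0.252, 0.218)
t=1.800: state=(0.470, 0.266, 0.264)
t=2.000: state=(0.415, 0.273, 0.311)
t=2.200: state=(0.366, 0.274, 0.360)
t=2.400: state=(0.322, 0.269, 0.408)
t=2.600: state=(0.285, 0.260, 0.455)
t=2.800: state=(0.254, 0.247, 0.500)
t=3.000: state=(0.227, 0.231, 0.542)
t=3.200: state=(0.205, 0.214, 0.581)
t=3.400: state=(0.186, 0.196, 0.618)
t=3.600: state=(0.171, 0.178, 0.651)
t=3.800: state=(0.158, 0.161, 0.681)
t=4.000: state=(0.147, 0.145, 0.708)
t=4.200: state=(0.138, 0.130, 0.732)
t=4.400: state=(0.131, 0.116, 0.754)
t=4.600: state=(0.124, 0.103, 0.773)
t=4.800: state=(0.119, 0.091, 0.790)
t=4.880: state=(0.117, 0.087, 0.796)
compare at T: S=0.117, I=0.087, R=0.796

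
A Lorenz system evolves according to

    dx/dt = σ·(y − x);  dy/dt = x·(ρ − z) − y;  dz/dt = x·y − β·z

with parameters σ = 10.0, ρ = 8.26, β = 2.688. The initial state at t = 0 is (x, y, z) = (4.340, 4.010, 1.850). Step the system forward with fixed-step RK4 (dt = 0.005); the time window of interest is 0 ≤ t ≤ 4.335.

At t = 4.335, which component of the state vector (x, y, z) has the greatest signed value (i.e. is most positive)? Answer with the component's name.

largest component: z

t=0.000: state=(4.340, 4.010, 1.850)
step 1 (dt=0.005): k1=(-3.300, 23.809, 12.431), k2=(-2.622, 23.562, 12.572), k3=(-2.645, 23.572, 12.575), k4=(-1.989, 23.335, 12.719); state += dt/6·(k1+2k2+2k3+k4)
t=0.005: state=(4.327, 4.128, 1.913)
t=0.010: state=(4.320, 4.243, 1.977)
t=0.015: state=(4.319, 4.357, 2.043)
continuing one RK4 step at a time; state shown every 40 steps (Δt=0.2):
t=0.200: state=(6.166, 7.349, 5.980)
t=0.400: state=(6.462, 5.403, 10.538)
t=0.600: state=(3.764, 2.651, 9.058)
t=0.800: state=(2.598, 2.470, 6.406)
t=1.000: state=(2.937, 3.357, 4.949)
t=1.200: state=(4.141, 4.872, 5.191)
t=1.400: state=(5.424, 5.813, 7.232)
t=1.600: state=(5.280, 4.794, 8.806)
t=1.800: state=(4.134, 3.639, 8.099)
t=2.000: state=(3.599, 3.562, 6.781)
t=2.200: state=(3.887, 4.175, 6.174)
t=2.400: state=(4.566, 4.895, 6.632)
t=2.600: state=(4.955, 4.973, 7.621)
t=2.800: state=(4.662, 4.404, 7.961)
t=3.000: state=(4.183, 4.011, 7.469)
t=3.200: state=(4.058, 4.103, 6.903)
t=3.400: state=(4.294, 4.458, 6.799)
t=3.600: state=(4.593, 4.698, 7.161)
t=3.800: state=(4.643, 4.589, 7.538)
t=4.000: state=(4.445, 4.328, 7.529)
t=4.200: state=(4.269, 4.225, 7.251)
t=4.335: state=(4.257, 4.281, 7.091)
compare at T: x=4.257, y=4.281, z=7.091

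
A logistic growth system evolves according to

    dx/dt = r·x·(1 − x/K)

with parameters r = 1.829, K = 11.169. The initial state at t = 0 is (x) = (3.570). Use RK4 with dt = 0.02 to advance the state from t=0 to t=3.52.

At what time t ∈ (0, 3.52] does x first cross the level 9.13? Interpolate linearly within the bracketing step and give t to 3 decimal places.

t=0.000: state=(3.570)
step 1 (dt=0.02): k1=(4.442), k2=(4.471), k3=(4.472), k4=(4.500); state += dt/6·(k1+2k2+2k3+k4)
t=0.020: state=(3.659)
t=0.040: state=(3.750)
t=0.060: state=(3.842)
continuing one RK4 step at a time; state shown every 10 steps (Δt=0.2):
t=0.200: state=(4.510)
t=0.400: state=(5.518)
t=0.600: state=(6.530)
t=0.800: state=(7.482)
t=1.000: state=(8.324)
t=1.200: state=(9.029)
t=1.220: state=(9.091)
next step: t=1.240: state=(9.152) — x has crossed 9.13
linear interpolation between t=1.220 (9.09108) and t=1.240 (9.15224) → t≈1.233

t = 1.233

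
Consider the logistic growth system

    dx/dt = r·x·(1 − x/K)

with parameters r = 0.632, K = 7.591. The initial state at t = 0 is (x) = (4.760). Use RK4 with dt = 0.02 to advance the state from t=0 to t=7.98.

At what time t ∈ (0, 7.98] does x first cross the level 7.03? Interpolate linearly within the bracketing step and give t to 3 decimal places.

t = 3.178

t=0.000: state=(4.760)
step 1 (dt=0.02): k1=(1.122), k2=(1.120), k3=(1.120), k4=(1.118); state += dt/6·(k1+2k2+2k3+k4)
t=0.020: state=(4.782)
t=0.040: state=(4.805)
t=0.060: state=(4.827)
continuing one RK4 step at a time; state shown every 25 steps (Δt=0.5):
t=0.500: state=(5.295)
t=1.000: state=(5.768)
t=1.500: state=(6.169)
t=2.000: state=(6.499)
t=2.500: state=(6.763)
t=3.000: state=(6.969)
t=3.160: state=(7.024)
next step: t=3.180: state=(7.031) — x has crossed 7.03
linear interpolation between t=3.160 (7.02400) and t=3.180 (7.03060) → t≈3.178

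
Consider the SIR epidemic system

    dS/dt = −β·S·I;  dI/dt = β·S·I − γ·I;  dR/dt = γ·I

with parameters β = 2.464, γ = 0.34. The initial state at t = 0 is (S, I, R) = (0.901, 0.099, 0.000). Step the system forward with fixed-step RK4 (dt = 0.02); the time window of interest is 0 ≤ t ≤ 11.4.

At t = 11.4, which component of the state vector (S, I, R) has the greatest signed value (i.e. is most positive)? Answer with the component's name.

t=0.000: state=(0.901, 0.099, 0.000)
step 1 (dt=0.02): k1=(-0.220, 0.186, 0.034), k2=(-0.223, 0.189, 0.034), k3=(-0.223, 0.189, 0.034), k4=(-0.227, 0.192, 0.035); state += dt/6·(k1+2k2+2k3+k4)
t=0.020: state=(0.897, 0.103, 0.001)
t=0.040: state=(0.892, 0.107, 0.001)
t=0.060: state=(0.887, 0.111, 0.002)
continuing one RK4 step at a time; state shown every 25 steps (Δt=0.5):
t=0.500: state=(0.741, 0.232, 0.027)
t=1.000: state=(0.496, 0.422, 0.082)
t=1.500: state=(0.267, 0.565, 0.168)
t=2.000: state=(0.129, 0.603, 0.268)
t=2.500: state=(0.062, 0.569, 0.369)
t=3.000: state=(0.032, 0.508, 0.460)
t=3.500: state=(0.018, 0.441, 0.541)
t=4.000: state=(0.011, 0.379, 0.610)
t=4.500: state=(0.007, 0.323, 0.670)
t=5.000: state=(0.005, 0.274, 0.721)
t=5.500: state=(0.004, 0.233, 0.764)
t=6.000: state=(0.003, 0.197, 0.800)
t=6.500: state=(0.002, 0.167, 0.831)
t=7.000: state=(0.002, 0.141, 0.857)
t=7.500: state=(0.002, 0.119, 0.879)
t=8.000: state=(0.001, 0.101, 0.898)
t=8.500: state=(0.001, 0.085, 0.914)
t=9.000: state=(0.001, 0.072, 0.927)
t=9.500: state=(0.001, 0.061, 0.938)
t=10.000: state=(0.001, 0.051, 0.948)
t=10.500: state=(0.001, 0.043, 0.956)
t=11.000: state=(0.001, 0.037, 0.963)
t=11.400: state=(0.001, 0.032, 0.967)
compare at T: S=0.001, I=0.032, R=0.967

largest component: R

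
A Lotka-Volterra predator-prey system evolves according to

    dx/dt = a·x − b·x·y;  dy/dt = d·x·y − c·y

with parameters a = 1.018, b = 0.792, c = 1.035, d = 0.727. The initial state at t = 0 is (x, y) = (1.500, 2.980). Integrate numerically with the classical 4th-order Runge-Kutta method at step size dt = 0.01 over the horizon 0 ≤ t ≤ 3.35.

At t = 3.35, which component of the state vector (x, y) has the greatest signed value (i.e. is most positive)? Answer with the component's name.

t=0.000: state=(1.500, 2.980)
step 1 (dt=0.01): k1=(-2.013, 0.165), k2=(-2.001, 0.144), k3=(-2.001, 0.144), k4=(-1.988, 0.122); state += dt/6·(k1+2k2+2k3+k4)
t=0.010: state=(1.480, 2.981)
t=0.020: state=(1.460, 2.982)
t=0.030: state=(1.441, 2.983)
continuing one RK4 step at a time; state shown every 20 steps (Δt=0.2):
t=0.200: state=(1.149, 2.934)
t=0.400: state=(0.896, 2.764)
t=0.600: state=(0.722, 2.526)
t=0.800: state=(0.605, 2.260)
t=1.000: state=(0.530, 1.995)
t=1.200: state=(0.483, 1.745)
t=1.400: state=(0.458, 1.519)
t=1.600: state=(0.448, 1.319)
t=1.800: state=(0.452, 1.145)
t=2.000: state=(0.468, 0.995)
t=2.200: state=(0.495, 0.867)
t=2.400: state=(0.534, 0.760)
t=2.600: state=(0.584, 0.670)
t=2.800: state=(0.648, 0.596)
t=3.000: state=(0.726, 0.535)
t=3.200: state=(0.821, 0.487)
t=3.350: state=(0.905, 0.458)
compare at T: x=0.905, y=0.458

largest component: x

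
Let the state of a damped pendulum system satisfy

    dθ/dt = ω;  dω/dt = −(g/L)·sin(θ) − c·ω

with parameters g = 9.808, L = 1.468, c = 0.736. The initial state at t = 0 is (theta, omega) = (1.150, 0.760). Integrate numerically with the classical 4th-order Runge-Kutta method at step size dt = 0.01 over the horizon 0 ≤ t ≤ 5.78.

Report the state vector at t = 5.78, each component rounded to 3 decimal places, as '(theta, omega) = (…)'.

(theta, omega) = (0.020, -0.375)

t=0.000: state=(1.150, 0.760)
step 1 (dt=0.01): k1=(0.760, -6.658), k2=(0.727, -6.644), k3=(0.727, -6.643), k4=(0.694, -6.628); state += dt/6·(k1+2k2+2k3+k4)
t=0.010: state=(1.157, 0.694)
t=0.020: state=(1.164, 0.627)
t=0.030: state=(1.170, 0.562)
continuing one RK4 step at a time; state shown every 20 steps (Δt=0.2):
t=0.200: state=(1.174, -0.494)
t=0.400: state=(0.967, -1.523)
t=0.600: state=(0.589, -2.187)
t=0.800: state=(0.128, -2.316)
t=1.000: state=(-0.299, -1.878)
t=1.200: state=(-0.598, -1.065)
t=1.400: state=(-0.718, -0.143)
t=1.600: state=(-0.662, 0.680)
t=1.800: state=(-0.463, 1.256)
t=2.000: state=(-0.183, 1.477)
t=2.200: state=(0.102, 1.318)
t=2.400: state=(0.324, 0.862)
t=2.600: state=(0.438, 0.270)
t=2.800: state=(0.433, -0.302)
t=3.000: state=(0.327, -0.728)
t=3.200: state=(0.157, -0.928)
t=3.400: state=(-0.027, -0.877)
t=3.600: state=(-0.180, -0.621)
t=3.800: state=(-0.268, -0.251)
t=4.000: state=(-0.280, 0.127)
t=4.200: state=(-0.223, 0.424)
t=4.400: state=(-0.120, 0.579)
t=4.600: state=(-0.002, 0.574)
t=4.800: state=(0.100, 0.430)
t=5.000: state=(0.164, 0.201)
t=5.200: state=(0.180, -0.044)
t=5.400: state=(0.150, -0.245)
t=5.600: state=(0.087, -0.360)
t=5.780: state=(0.020, -0.375)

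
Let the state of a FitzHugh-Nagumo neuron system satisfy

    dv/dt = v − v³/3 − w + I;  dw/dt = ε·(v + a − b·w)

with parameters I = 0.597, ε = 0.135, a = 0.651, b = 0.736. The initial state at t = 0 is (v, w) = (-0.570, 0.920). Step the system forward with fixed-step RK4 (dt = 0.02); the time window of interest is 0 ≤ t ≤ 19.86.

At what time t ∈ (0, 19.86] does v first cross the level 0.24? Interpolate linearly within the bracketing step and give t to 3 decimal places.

t=0.000: state=(-0.570, 0.920)
step 1 (dt=0.02): k1=(-0.831, -0.080), k2=(-0.836, -0.082), k3=(-0.836, -0.082), k4=(-0.841, -0.083); state += dt/6·(k1+2k2+2k3+k4)
t=0.020: state=(-0.587, 0.918)
t=0.040: state=(-0.604, 0.917)
t=0.060: state=(-0.621, 0.915)
continuing one RK4 step at a time; state shown every 50 steps (Δt=1):
t=1.000: state=(-1.434, 0.785)
t=2.000: state=(-1.710, 0.585)
t=3.000: state=(-1.668, 0.396)
t=4.000: state=(-1.578, 0.233)
t=5.000: state=(-1.480, 0.098)
t=6.000: state=(-1.379, -0.011)
t=7.000: state=(-1.273, -0.097)
t=8.000: state=(-1.161, -0.160)
t=9.000: state=(-1.036, -0.203)
t=10.000: state=(-0.887, -0.223)
t=11.000: state=(-0.691, -0.221)
t=12.000: state=(-0.377, -0.186)
t=12.960: state=(0.237, -0.102)
next step: t=12.980: state=(0.256, -0.099) — v has crossed 0.24
linear interpolation between t=12.960 (0.23715) and t=12.980 (0.25594) → t≈12.963

t = 12.963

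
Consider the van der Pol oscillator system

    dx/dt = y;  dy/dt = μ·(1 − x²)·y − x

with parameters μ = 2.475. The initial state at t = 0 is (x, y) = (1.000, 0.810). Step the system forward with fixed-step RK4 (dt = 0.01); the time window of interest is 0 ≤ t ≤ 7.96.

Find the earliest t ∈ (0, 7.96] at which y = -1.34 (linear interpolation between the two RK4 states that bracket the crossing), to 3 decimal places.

t = 1.688

t=0.000: state=(1.000, 0.810)
step 1 (dt=0.01): k1=(0.810, -1.000), k2=(0.805, -1.020), k3=(0.805, -1.020), k4=(0.800, -1.040); state += dt/6·(k1+2k2+2k3+k4)
t=0.010: state=(1.008, 0.800)
t=0.020: state=(1.016, 0.789)
t=0.030: state=(1.024, 0.778)
continuing one RK4 step at a time; state shown every 50 steps (Δt=0.5):
t=0.500: state=(1.232, 0.093)
t=1.000: state=(1.140, -0.417)
t=1.500: state=(0.814, -0.946)
t=1.680: state=(0.613, -1.318)
next step: t=1.690: state=(0.600, -1.345) — y has crossed -1.34
linear interpolation between t=1.680 (-1.31822) and t=1.690 (-1.34513) → t≈1.688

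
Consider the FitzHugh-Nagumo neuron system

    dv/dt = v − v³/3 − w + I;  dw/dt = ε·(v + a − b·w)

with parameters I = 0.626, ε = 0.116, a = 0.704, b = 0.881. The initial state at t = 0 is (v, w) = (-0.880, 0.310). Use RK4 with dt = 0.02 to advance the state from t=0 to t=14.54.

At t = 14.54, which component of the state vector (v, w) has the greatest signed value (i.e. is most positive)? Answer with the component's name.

t=0.000: state=(-0.880, 0.310)
step 1 (dt=0.02): k1=(-0.337, -0.052), k2=(-0.337, -0.052), k3=(-0.337, -0.052), k4=(-0.337, -0.053); state += dt/6·(k1+2k2+2k3+k4)
t=0.020: state=(-0.887, 0.309)
t=0.040: state=(-0.893, 0.308)
t=0.060: state=(-0.900, 0.307)
continuing one RK4 step at a time; state shown every 25 steps (Δt=0.5):
t=0.500: state=(-1.046, 0.280)
t=1.000: state=(-1.189, 0.242)
t=1.500: state=(-1.288, 0.200)
t=2.000: state=(-1.341, 0.155)
t=2.500: state=(-1.358, 0.111)
t=3.000: state=(-1.352, 0.068)
t=3.500: state=(-1.331, 0.029)
t=4.000: state=(-1.301, -0.007)
t=4.500: state=(-1.266, -0.040)
t=5.000: state=(-1.226, -0.068)
t=5.500: state=(-1.183, -0.093)
t=6.000: state=(-1.138, -0.114)
t=6.500: state=(-1.089, -0.132)
t=7.000: state=(-1.038, -0.146)
t=7.500: state=(-0.983, -0.156)
t=8.000: state=(-0.922, -0.162)
t=8.500: state=(-0.855, -0.164)
t=9.000: state=(-0.777, -0.163)
t=9.500: state=(-0.685, -0.156)
t=10.000: state=(-0.569, -0.144)
t=10.500: state=(-0.416, -0.125)
t=11.000: state=(-0.198, -0.097)
t=11.500: state=(0.130, -0.055)
t=12.000: state=(0.626, 0.009)
t=12.500: state=(1.229, 0.101)
t=13.000: state=(1.658, 0.218)
t=13.500: state=(1.809, 0.346)
t=14.000: state=(1.821, 0.472)
t=14.500: state=(1.788, 0.590)
t=14.540: state=(1.785, 0.600)
compare at T: v=1.785, w=0.600

largest component: v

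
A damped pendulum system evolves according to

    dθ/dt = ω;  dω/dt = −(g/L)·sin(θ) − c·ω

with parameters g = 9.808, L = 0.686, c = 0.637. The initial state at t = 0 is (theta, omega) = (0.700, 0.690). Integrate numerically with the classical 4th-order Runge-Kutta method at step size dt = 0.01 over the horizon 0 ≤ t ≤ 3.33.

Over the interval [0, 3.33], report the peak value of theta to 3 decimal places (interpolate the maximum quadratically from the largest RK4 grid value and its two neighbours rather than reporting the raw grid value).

t=0.000: state=(0.700, 0.690)
step 1 (dt=0.01): k1=(0.690, -9.650), k2=(0.642, -9.657), k3=(0.642, -9.654), k4=(0.593, -9.659); state += dt/6·(k1+2k2+2k3+k4)
t=0.010: state=(0.706, 0.593)
t=0.020: state=(0.712, 0.497)
t=0.030: state=(0.716, 0.400)
continuing one RK4 step at a time; state shown every 20 steps (Δt=0.2):
t=0.200: state=(0.650, -1.132)
t=0.400: state=(0.295, -2.247)
t=0.600: state=(-0.165, -2.132)
t=0.800: state=(-0.487, -0.963)
t=1.000: state=(-0.530, 0.517)
t=1.200: state=(-0.308, 1.583)
t=1.400: state=(0.042, 1.745)
t=1.600: state=(0.328, 1.002)
t=1.800: state=(0.416, -0.144)
t=2.000: state=(0.285, -1.084)
t=2.200: state=(0.026, -1.375)
t=2.400: state=(-0.215, -0.931)
t=2.600: state=(-0.318, -0.073)
t=2.800: state=(-0.249, 0.719)
t=3.000: state=(-0.062, 1.057)
t=3.200: state=(0.135, 0.816)
t=3.330: state=(0.217, 0.431)
largest grid value and its neighbours: theta(0.060)=0.72404, theta(0.070)=0.72468, theta(0.080)=0.72438
parabola through these three points peaks at t≈0.072 with theta≈0.72470

max theta = 0.725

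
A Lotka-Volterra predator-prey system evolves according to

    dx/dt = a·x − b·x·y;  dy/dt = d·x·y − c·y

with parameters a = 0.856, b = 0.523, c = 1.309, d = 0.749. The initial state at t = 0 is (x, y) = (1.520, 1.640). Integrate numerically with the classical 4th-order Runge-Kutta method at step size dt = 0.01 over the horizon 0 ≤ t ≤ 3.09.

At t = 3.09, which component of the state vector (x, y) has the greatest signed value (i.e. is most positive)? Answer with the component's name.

largest component: x

t=0.000: state=(1.520, 1.640)
step 1 (dt=0.01): k1=(-0.003, -0.280), k2=(-0.002, -0.279), k3=(-0.002, -0.279), k4=(-0.000, -0.279); state += dt/6·(k1+2k2+2k3+k4)
t=0.010: state=(1.520, 1.637)
t=0.020: state=(1.520, 1.634)
t=0.030: state=(1.520, 1.632)
continuing one RK4 step at a time; state shown every 10 steps (Δt=0.1):
t=0.100: state=(1.521, 1.612)
t=0.200: state=(1.524, 1.585)
t=0.300: state=(1.529, 1.559)
t=0.400: state=(1.536, 1.534)
t=0.500: state=(1.545, 1.511)
t=0.600: state=(1.557, 1.489)
t=0.700: state=(1.570, 1.468)
t=0.800: state=(1.584, 1.449)
t=0.900: state=(1.601, 1.433)
t=1.000: state=(1.618, 1.418)
t=1.100: state=(1.638, 1.405)
t=1.200: state=(1.658, 1.395)
t=1.300: state=(1.679, 1.387)
t=1.400: state=(1.702, 1.381)
t=1.500: state=(1.725, 1.377)
t=1.600: state=(1.749, 1.376)
t=1.700: state=(1.773, 1.377)
t=1.800: state=(1.797, 1.381)
t=1.900: state=(1.821, 1.387)
t=2.000: state=(1.844, 1.396)
t=2.100: state=(1.867, 1.408)
t=2.200: state=(1.889, 1.421)
t=2.300: state=(1.909, 1.438)
t=2.400: state=(1.928, 1.456)
t=2.500: state=(1.946, 1.477)
t=2.600: state=(1.961, 1.500)
t=2.700: state=(1.974, 1.525)
t=2.800: state=(1.984, 1.551)
t=2.900: state=(1.991, 1.580)
t=3.000: state=(1.996, 1.609)
t=3.090: state=(1.997, 1.636)
compare at T: x=1.997, y=1.636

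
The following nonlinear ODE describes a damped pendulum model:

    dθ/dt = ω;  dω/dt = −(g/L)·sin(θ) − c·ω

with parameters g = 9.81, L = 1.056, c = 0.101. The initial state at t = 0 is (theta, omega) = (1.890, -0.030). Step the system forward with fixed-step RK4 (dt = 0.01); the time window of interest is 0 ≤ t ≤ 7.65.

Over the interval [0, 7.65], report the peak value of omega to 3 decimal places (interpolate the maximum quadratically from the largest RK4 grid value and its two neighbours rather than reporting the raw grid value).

t=0.000: state=(1.890, -0.030)
step 1 (dt=0.01): k1=(-0.030, -8.817), k2=(-0.074, -8.813), k3=(-0.074, -8.814), k4=(-0.118, -8.811); state += dt/6·(k1+2k2+2k3+k4)
t=0.010: state=(1.889, -0.118)
t=0.020: state=(1.888, -0.206)
t=0.030: state=(1.885, -0.294)
continuing one RK4 step at a time; state shown every 25 steps (Δt=0.25):
t=0.250: state=(1.606, -2.258)
t=0.500: state=(0.771, -4.300)
t=0.750: state=(-0.396, -4.604)
t=1.000: state=(-1.342, -2.745)
t=1.250: state=(-1.734, -0.398)
t=1.500: state=(-1.548, 1.885)
t=1.750: state=(-0.806, 3.941)
t=2.000: state=(0.289, 4.416)
t=2.250: state=(1.214, 2.735)
t=2.500: state=(1.607, 0.403)
t=2.750: state=(1.419, -1.897)
t=3.000: state=(0.685, -3.838)
t=3.250: state=(-0.358, -4.107)
t=3.500: state=(-1.196, -2.384)
t=3.750: state=(-1.505, -0.074)
t=4.000: state=(-1.237, 2.187)
t=4.250: state=(-0.457, 3.856)
t=4.500: state=(0.530, 3.665)
t=4.750: state=(1.231, 1.784)
t=5.000: state=(1.392, -0.500)
t=5.250: state=(0.992, -2.639)
t=5.500: state=(0.151, -3.820)
t=5.750: state=(-0.747, -3.034)
t=6.000: state=(-1.262, -0.993)
t=6.250: state=(-1.230, 1.236)
t=6.500: state=(-0.672, 3.096)
t=6.750: state=(0.200, 3.556)
t=7.000: state=(0.948, 2.194)
t=7.250: state=(1.235, 0.066)
t=7.500: state=(0.984, -2.026)
t=7.650: state=(0.604, -2.986)
largest grid value and its neighbours: omega(1.910)=4.52957, omega(1.920)=4.53361, omega(1.930)=4.53346
parabola through these three points peaks at t≈1.925 with omega≈4.53406

max omega = 4.534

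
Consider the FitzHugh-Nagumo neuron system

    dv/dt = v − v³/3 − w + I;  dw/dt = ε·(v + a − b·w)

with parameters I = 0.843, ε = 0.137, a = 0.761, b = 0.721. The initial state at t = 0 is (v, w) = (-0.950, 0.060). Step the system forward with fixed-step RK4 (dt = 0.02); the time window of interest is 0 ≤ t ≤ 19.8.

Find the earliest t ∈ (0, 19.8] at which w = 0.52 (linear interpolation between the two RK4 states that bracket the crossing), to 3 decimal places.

t = 5.232

t=0.000: state=(-0.950, 0.060)
step 1 (dt=0.02): k1=(0.119, -0.032), k2=(0.119, -0.032), k3=(0.119, -0.032), k4=(0.120, -0.031); state += dt/6·(k1+2k2+2k3+k4)
t=0.020: state=(-0.948, 0.059)
t=0.040: state=(-0.945, 0.059)
t=0.060: state=(-0.943, 0.058)
continuing one RK4 step at a time; state shown every 50 steps (Δt=1):
t=1.000: state=(-0.806, 0.039)
t=2.000: state=(-0.587, 0.042)
t=3.000: state=(-0.186, 0.085)
t=4.000: state=(0.708, 0.203)
t=5.000: state=(1.703, 0.451)
t=5.220: state=(1.777, 0.516)
next step: t=5.240: state=(1.781, 0.522) — w has crossed 0.52
linear interpolation between t=5.220 (0.51641) and t=5.240 (0.52234) → t≈5.232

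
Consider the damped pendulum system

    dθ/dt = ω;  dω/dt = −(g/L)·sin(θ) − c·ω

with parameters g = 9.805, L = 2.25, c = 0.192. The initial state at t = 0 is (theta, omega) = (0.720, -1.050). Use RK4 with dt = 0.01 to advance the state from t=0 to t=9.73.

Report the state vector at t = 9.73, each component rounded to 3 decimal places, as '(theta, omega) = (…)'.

(theta, omega) = (-0.017, -0.698)

t=0.000: state=(0.720, -1.050)
step 1 (dt=0.01): k1=(-1.050, -2.672), k2=(-1.063, -2.652), k3=(-1.063, -2.652), k4=(-1.077, -2.632); state += dt/6·(k1+2k2+2k3+k4)
t=0.010: state=(0.709, -1.077)
t=0.020: state=(0.698, -1.103)
t=0.030: state=(0.687, -1.128)
continuing one RK4 step at a time; state shown every 50 steps (Δt=0.5):
t=0.500: state=(-0.029, -1.680)
t=1.000: state=(-0.683, -0.728)
t=1.500: state=(-0.673, 0.738)
t=2.000: state=(-0.069, 1.462)
t=2.500: state=(0.543, 0.781)
t=3.000: state=(0.609, -0.516)
t=3.500: state=(0.121, -1.255)
t=4.000: state=(-0.433, -0.771)
t=4.500: state=(-0.540, 0.359)
t=5.000: state=(-0.145, 1.072)
t=5.500: state=(0.348, 0.727)
t=6.000: state=(0.474, -0.249)
t=6.500: state=(0.153, -0.914)
t=7.000: state=(-0.282, -0.669)
t=7.500: state=(-0.414, 0.171)
t=8.000: state=(-0.151, 0.779)
t=8.500: state=(0.230, 0.604)
t=9.000: state=(0.360, -0.117)
t=9.500: state=(0.143, -0.665)
t=9.730: state=(-0.017, -0.698)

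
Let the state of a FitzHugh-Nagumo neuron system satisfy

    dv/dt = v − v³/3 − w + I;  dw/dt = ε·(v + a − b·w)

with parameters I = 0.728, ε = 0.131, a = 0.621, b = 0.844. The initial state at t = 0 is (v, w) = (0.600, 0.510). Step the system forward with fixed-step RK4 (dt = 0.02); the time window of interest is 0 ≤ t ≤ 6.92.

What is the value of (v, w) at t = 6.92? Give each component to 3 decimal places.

(v, w) = (1.150, 1.510)

t=0.000: state=(0.600, 0.510)
step 1 (dt=0.02): k1=(0.746, 0.104), k2=(0.750, 0.104), k3=(0.750, 0.104), k4=(0.753, 0.105); state += dt/6·(k1+2k2+2k3+k4)
t=0.020: state=(0.615, 0.512)
t=0.040: state=(0.630, 0.514)
t=0.060: state=(0.645, 0.516)
continuing one RK4 step at a time; state shown every 25 steps (Δt=0.5):
t=0.500: state=(1.003, 0.573)
t=1.000: state=(1.367, 0.658)
t=1.500: state=(1.572, 0.757)
t=2.000: state=(1.638, 0.859)
t=2.500: state=(1.633, 0.956)
t=3.000: state=(1.599, 1.048)
t=3.500: state=(1.553, 1.131)
t=4.000: state=(1.502, 1.207)
t=4.500: state=(1.447, 1.276)
t=5.000: state=(1.391, 1.337)
t=5.500: state=(1.332, 1.392)
t=6.000: state=(1.271, 1.439)
t=6.500: state=(1.207, 1.480)
t=6.920: state=(1.150, 1.510)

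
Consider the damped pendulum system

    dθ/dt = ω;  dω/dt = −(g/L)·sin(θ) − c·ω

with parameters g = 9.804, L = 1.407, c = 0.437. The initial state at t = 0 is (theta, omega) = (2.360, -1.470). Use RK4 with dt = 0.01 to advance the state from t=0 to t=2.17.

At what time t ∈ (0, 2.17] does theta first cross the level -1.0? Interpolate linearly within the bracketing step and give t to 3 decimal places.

t=0.000: state=(2.360, -1.470)
step 1 (dt=0.01): k1=(-1.470, -4.266), k2=(-1.491, -4.293), k3=(-1.491, -4.293), k4=(-1.513, -4.320); state += dt/6·(k1+2k2+2k3+k4)
t=0.010: state=(2.345, -1.513)
t=0.020: state=(2.330, -1.556)
t=0.030: state=(2.314, -1.600)
continuing one RK4 step at a time; state shown every 10 steps (Δt=0.1):
t=0.100: state=(2.191, -1.925)
t=0.200: state=(1.973, -2.435)
t=0.300: state=(1.702, -2.985)
t=0.400: state=(1.376, -3.536)
t=0.500: state=(0.998, -4.014)
t=0.600: state=(0.579, -4.323)
t=0.700: state=(0.142, -4.376)
t=0.800: state=(-0.286, -4.137)
t=0.900: state=(-0.677, -3.643)
t=0.990: state=(-0.979, -3.049)
next step: t=1.000: state=(-1.009, -2.977) — theta has crossed -1.0
linear interpolation between t=0.990 (-0.97923) and t=1.000 (-1.00936) → t≈0.997

t = 0.997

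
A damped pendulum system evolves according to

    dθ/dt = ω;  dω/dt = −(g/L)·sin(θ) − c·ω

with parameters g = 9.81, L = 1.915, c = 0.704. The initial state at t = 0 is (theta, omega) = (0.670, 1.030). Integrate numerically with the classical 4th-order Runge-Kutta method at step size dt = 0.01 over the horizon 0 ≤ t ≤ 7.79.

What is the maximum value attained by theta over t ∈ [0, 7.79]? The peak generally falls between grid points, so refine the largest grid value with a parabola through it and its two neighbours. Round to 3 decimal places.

max theta = 0.805

t=0.000: state=(0.670, 1.030)
step 1 (dt=0.01): k1=(1.030, -3.906), k2=(1.010, -3.913), k3=(1.010, -3.913), k4=(0.991, -3.919); state += dt/6·(k1+2k2+2k3+k4)
t=0.010: state=(0.680, 0.991)
t=0.020: state=(0.690, 0.952)
t=0.030: state=(0.699, 0.912)
continuing one RK4 step at a time; state shown every 50 steps (Δt=0.5):
t=0.500: state=(0.710, -0.773)
t=1.000: state=(0.099, -1.395)
t=1.500: state=(-0.423, -0.524)
t=2.000: state=(-0.391, 0.575)
t=2.500: state=(0.002, 0.815)
t=3.000: state=(0.276, 0.202)
t=3.500: state=(0.204, -0.422)
t=4.000: state=(-0.043, -0.457)
t=4.500: state=(-0.175, -0.040)
t=5.000: state=(-0.099, 0.292)
t=5.500: state=(0.050, 0.243)
t=6.000: state=(0.107, -0.026)
t=6.500: state=(0.043, -0.190)
t=7.000: state=(-0.043, -0.122)
t=7.500: state=(-0.062, 0.045)
t=7.790: state=(-0.039, 0.106)
largest grid value and its neighbours: theta(0.250)=0.80474, theta(0.260)=0.80511, theta(0.270)=0.80511
parabola through these three points peaks at t≈0.265 with theta≈0.80516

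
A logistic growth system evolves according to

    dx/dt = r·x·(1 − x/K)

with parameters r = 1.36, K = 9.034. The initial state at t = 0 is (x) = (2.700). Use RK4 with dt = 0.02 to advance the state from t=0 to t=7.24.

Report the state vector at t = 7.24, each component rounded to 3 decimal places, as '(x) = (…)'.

t=0.000: state=(2.700)
step 1 (dt=0.02): k1=(2.575), k2=(2.589), k3=(2.589), k4=(2.602); state += dt/6·(k1+2k2+2k3+k4)
t=0.020: state=(2.752)
t=0.040: state=(2.804)
t=0.060: state=(2.857)
continuing one RK4 step at a time; state shown every 25 steps (Δt=0.5):
t=0.500: state=(4.128)
t=1.000: state=(5.639)
t=1.500: state=(6.922)
t=2.000: state=(7.825)
t=2.500: state=(8.378)
t=3.000: state=(8.689)
t=3.500: state=(8.856)
t=4.000: state=(8.943)
t=4.500: state=(8.988)
t=5.000: state=(9.010)
t=5.500: state=(9.022)
t=6.000: state=(9.028)
t=6.500: state=(9.031)
t=7.000: state=(9.032)
t=7.240: state=(9.033)

(x) = (9.033)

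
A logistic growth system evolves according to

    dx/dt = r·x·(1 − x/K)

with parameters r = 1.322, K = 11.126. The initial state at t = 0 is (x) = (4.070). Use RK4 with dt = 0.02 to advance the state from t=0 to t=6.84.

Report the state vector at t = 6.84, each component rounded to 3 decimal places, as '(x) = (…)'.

(x) = (11.124)

t=0.000: state=(4.070)
step 1 (dt=0.02): k1=(3.412), k2=(3.424), k3=(3.424), k4=(3.436); state += dt/6·(k1+2k2+2k3+k4)
t=0.020: state=(4.138)
t=0.040: state=(4.207)
t=0.060: state=(4.277)
continuing one RK4 step at a time; state shown every 25 steps (Δt=0.5):
t=0.500: state=(5.871)
t=1.000: state=(7.609)
t=1.500: state=(8.982)
t=2.000: state=(9.905)
t=2.500: state=(10.460)
t=3.000: state=(10.772)
t=3.500: state=(10.940)
t=4.000: state=(11.029)
t=4.500: state=(11.076)
t=5.000: state=(11.100)
t=5.500: state=(11.113)
t=6.000: state=(11.119)
t=6.500: state=(11.122)
t=6.840: state=(11.124)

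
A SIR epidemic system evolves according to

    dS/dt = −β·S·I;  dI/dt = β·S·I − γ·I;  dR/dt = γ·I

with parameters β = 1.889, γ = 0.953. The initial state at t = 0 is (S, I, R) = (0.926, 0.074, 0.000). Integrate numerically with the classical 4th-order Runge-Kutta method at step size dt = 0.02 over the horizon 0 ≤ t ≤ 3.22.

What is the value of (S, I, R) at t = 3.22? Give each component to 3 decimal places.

(S, I, R) = (0.362, 0.164, 0.474)

t=0.000: state=(0.926, 0.074, 0.000)
step 1 (dt=0.02): k1=(-0.129, 0.059, 0.071), k2=(-0.130, 0.059, 0.071), k3=(-0.130, 0.059, 0.071), k4=(-0.131, 0.059, 0.072); state += dt/6·(k1+2k2+2k3+k4)
t=0.020: state=(0.923, 0.075, 0.001)
t=0.040: state=(0.921, 0.076, 0.003)
t=0.060: state=(0.918, 0.078, 0.004)
continuing one RK4 step at a time; state shown every 10 steps (Δt=0.2):
t=0.200: state=(0.898, 0.086, 0.015)
t=0.400: state=(0.867, 0.100, 0.033)
t=0.600: state=(0.833, 0.114, 0.053)
t=0.800: state=(0.796, 0.128, 0.076)
t=1.000: state=(0.757, 0.141, 0.102)
t=1.200: state=(0.715, 0.154, 0.130)
t=1.400: state=(0.673, 0.166, 0.161)
t=1.600: state=(0.631, 0.175, 0.193)
t=1.800: state=(0.590, 0.183, 0.227)
t=2.000: state=(0.550, 0.187, 0.263)
t=2.200: state=(0.512, 0.189, 0.299)
t=2.400: state=(0.477, 0.188, 0.335)
t=2.600: state=(0.445, 0.185, 0.370)
t=2.800: state=(0.415, 0.180, 0.405)
t=3.000: state=(0.388, 0.173, 0.439)
t=3.200: state=(0.364, 0.165, 0.471)
t=3.220: state=(0.362, 0.164, 0.474)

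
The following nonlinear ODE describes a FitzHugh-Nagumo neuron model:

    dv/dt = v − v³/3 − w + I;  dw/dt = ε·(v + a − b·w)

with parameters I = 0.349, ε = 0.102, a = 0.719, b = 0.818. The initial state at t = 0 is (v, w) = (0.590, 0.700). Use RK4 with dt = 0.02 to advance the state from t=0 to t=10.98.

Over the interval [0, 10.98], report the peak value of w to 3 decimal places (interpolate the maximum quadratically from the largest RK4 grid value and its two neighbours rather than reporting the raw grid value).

max w = 1.241

t=0.000: state=(0.590, 0.700)
step 1 (dt=0.02): k1=(0.171, 0.075), k2=(0.171, 0.075), k3=(0.171, 0.075), k4=(0.171, 0.075); state += dt/6·(k1+2k2+2k3+k4)
t=0.020: state=(0.593, 0.702)
t=0.040: state=(0.597, 0.703)
t=0.060: state=(0.600, 0.705)
continuing one RK4 step at a time; state shown every 25 steps (Δt=0.5):
t=0.500: state=(0.679, 0.739)
t=1.000: state=(0.773, 0.781)
t=1.500: state=(0.863, 0.826)
t=2.000: state=(0.942, 0.873)
t=2.500: state=(1.000, 0.922)
t=3.000: state=(1.034, 0.971)
t=3.500: state=(1.044, 1.019)
t=4.000: state=(1.029, 1.066)
t=4.500: state=(0.993, 1.109)
t=5.000: state=(0.936, 1.147)
t=5.500: state=(0.857, 1.181)
t=6.000: state=(0.748, 1.209)
t=6.500: state=(0.599, 1.230)
t=7.000: state=(0.383, 1.240)
t=7.500: state=(0.050, 1.237)
t=8.000: state=(-0.484, 1.212)
t=8.500: state=(-1.206, 1.157)
t=9.000: state=(-1.751, 1.070)
t=9.500: state=(-1.935, 0.969)
t=10.000: state=(-1.956, 0.868)
t=10.500: state=(-1.934, 0.771)
t=10.980: state=(-1.905, 0.683)
largest grid value and its neighbours: w(7.140)=1.24079, w(7.160)=1.24080, w(7.180)=1.24078
parabola through these three points peaks at t≈7.155 with w≈1.24080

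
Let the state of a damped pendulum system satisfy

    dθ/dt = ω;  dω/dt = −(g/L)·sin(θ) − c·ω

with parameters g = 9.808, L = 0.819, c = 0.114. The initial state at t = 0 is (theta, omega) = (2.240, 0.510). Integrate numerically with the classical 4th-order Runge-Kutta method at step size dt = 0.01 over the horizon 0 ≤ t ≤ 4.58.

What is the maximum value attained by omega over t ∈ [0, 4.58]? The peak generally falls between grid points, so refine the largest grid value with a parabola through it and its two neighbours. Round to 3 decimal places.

t=0.000: state=(2.240, 0.510)
step 1 (dt=0.01): k1=(0.510, -9.451), k2=(0.463, -9.426), k3=(0.463, -9.428), k4=(0.416, -9.406); state += dt/6·(k1+2k2+2k3+k4)
t=0.010: state=(2.245, 0.416)
t=0.020: state=(2.248, 0.322)
t=0.030: state=(2.251, 0.228)
continuing one RK4 step at a time; state shown every 20 steps (Δt=0.2):
t=0.200: state=(2.155, -1.375)
t=0.400: state=(1.671, -3.524)
t=0.600: state=(0.745, -5.606)
t=0.800: state=(-0.443, -5.818)
t=1.000: state=(-1.427, -3.810)
t=1.200: state=(-1.946, -1.412)
t=1.400: state=(-2.009, 0.759)
t=1.600: state=(-1.636, 2.999)
t=1.800: state=(-0.813, 5.122)
t=2.000: state=(0.300, 5.589)
t=2.200: state=(1.265, 3.806)
t=2.400: state=(1.783, 1.379)
t=2.600: state=(1.827, -0.932)
t=2.800: state=(1.408, -3.253)
t=3.000: state=(0.552, -5.124)
t=3.200: state=(-0.507, -5.051)
t=3.400: state=(-1.336, -3.056)
t=3.600: state=(-1.705, -0.633)
t=3.800: state=(-1.595, 1.731)
t=4.000: state=(-1.019, 3.967)
t=4.200: state=(-0.080, 5.103)
t=4.400: state=(0.871, 4.069)
t=4.580: state=(1.427, 2.038)
largest grid value and its neighbours: omega(1.930)=5.71911, omega(1.940)=5.72083, omega(1.950)=5.71572
parabola through these three points peaks at t≈1.938 with omega≈5.72104

max omega = 5.721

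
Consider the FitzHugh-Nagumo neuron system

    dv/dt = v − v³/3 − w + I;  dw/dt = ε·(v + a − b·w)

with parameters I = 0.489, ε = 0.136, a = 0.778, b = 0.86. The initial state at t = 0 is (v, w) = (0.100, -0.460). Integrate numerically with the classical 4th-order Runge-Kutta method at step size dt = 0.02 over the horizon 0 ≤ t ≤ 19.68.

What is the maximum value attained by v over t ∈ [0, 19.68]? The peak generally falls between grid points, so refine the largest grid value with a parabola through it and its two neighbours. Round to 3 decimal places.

max v = 1.883

t=0.000: state=(0.100, -0.460)
step 1 (dt=0.02): k1=(1.049, 0.173), k2=(1.057, 0.174), k3=(1.057, 0.174), k4=(1.066, 0.176); state += dt/6·(k1+2k2+2k3+k4)
t=0.020: state=(0.121, -0.457)
t=0.040: state=(0.143, -0.453)
t=0.060: state=(0.164, -0.449)
continuing one RK4 step at a time; state shown every 50 steps (Δt=1):
t=1.000: state=(1.427, -0.212)
t=2.000: state=(1.883, 0.137)
t=3.000: state=(1.802, 0.459)
t=4.000: state=(1.675, 0.731)
t=5.000: state=(1.537, 0.957)
t=6.000: state=(1.390, 1.139)
t=7.000: state=(1.224, 1.281)
t=8.000: state=(1.024, 1.384)
t=9.000: state=(0.745, 1.445)
t=10.000: state=(0.246, 1.452)
t=11.000: state=(-0.898, 1.358)
t=12.000: state=(-1.886, 1.113)
t=13.000: state=(-1.915, 0.842)
t=14.000: state=(-1.829, 0.609)
t=15.000: state=(-1.739, 0.413)
t=16.000: state=(-1.650, 0.250)
t=17.000: state=(-1.564, 0.116)
t=18.000: state=(-1.481, 0.008)
t=19.000: state=(-1.399, -0.078)
t=19.680: state=(-1.345, -0.125)
largest grid value and its neighbours: v(2.000)=1.88261, v(2.020)=1.88275, v(2.040)=1.88275
parabola through these three points peaks at t≈2.030 with v≈1.88277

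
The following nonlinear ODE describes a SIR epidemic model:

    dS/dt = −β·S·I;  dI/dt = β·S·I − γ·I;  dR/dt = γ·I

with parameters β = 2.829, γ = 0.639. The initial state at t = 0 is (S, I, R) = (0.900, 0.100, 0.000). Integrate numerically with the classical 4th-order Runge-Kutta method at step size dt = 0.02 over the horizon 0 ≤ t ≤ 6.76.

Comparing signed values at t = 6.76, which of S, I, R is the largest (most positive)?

t=0.000: state=(0.900, 0.100, 0.000)
step 1 (dt=0.02): k1=(-0.255, 0.191, 0.064), k2=(-0.259, 0.194, 0.065), k3=(-0.259, 0.194, 0.065), k4=(-0.263, 0.197, 0.066); state += dt/6·(k1+2k2+2k3+k4)
t=0.020: state=(0.895, 0.104, 0.001)
t=0.040: state=(0.889, 0.108, 0.003)
t=0.060: state=(0.884, 0.112, 0.004)
continuing one RK4 step at a time; state shown every 25 steps (Δt=0.5):
t=0.500: state=(0.718, 0.231, 0.051)
t=1.000: state=(0.462, 0.388, 0.151)
t=1.500: state=(0.250, 0.461, 0.289)
t=2.000: state=(0.132, 0.434, 0.434)
t=2.500: state=(0.075, 0.363, 0.562)
t=3.000: state=(0.047, 0.287, 0.666)
t=3.500: state=(0.033, 0.220, 0.747)
t=4.000: state=(0.025, 0.167, 0.808)
t=4.500: state=(0.020, 0.125, 0.854)
t=5.000: state=(0.018, 0.093, 0.889)
t=5.500: state=(0.016, 0.069, 0.915)
t=6.000: state=(0.014, 0.052, 0.934)
t=6.500: state=(0.014, 0.038, 0.948)
t=6.760: state=(0.013, 0.033, 0.954)
compare at T: S=0.013, I=0.033, R=0.954

largest component: R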